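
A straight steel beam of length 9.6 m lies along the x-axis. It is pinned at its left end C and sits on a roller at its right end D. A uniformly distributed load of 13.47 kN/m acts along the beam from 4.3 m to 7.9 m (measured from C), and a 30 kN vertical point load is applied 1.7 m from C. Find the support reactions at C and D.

C_x = 0, C_y = 42.37 kN, D_y = 36.13 kN

Resultant of the distributed load: 13.47 × 3.6 = 48.492 kN at 6.1 m from C.
Moments about C: D_y·9.6 − (13.47·3.6)·6.1 − 30·1.7 = 0 → D_y = 346.8012/9.6 = 36.1251 ≈ 36.13 kN.
ΣF_y = 0: C_y + 36.1251 − 13.47·3.6 − 30 = 0 → C_y = 42.37 kN.
ΣF_x = 0: no horizontal applied forces, so C_x = 0.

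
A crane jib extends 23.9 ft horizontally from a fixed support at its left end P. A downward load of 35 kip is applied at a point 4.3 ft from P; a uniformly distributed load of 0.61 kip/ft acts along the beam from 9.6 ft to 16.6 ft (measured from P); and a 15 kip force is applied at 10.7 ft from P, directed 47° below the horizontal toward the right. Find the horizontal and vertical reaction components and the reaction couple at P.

Resultant of the distributed load: 0.61 × 7 = 4.27 kip at 13.1 ft from P.
ΣF_x = 0: P_x + 15·cos47° = 0 → P_x = -10.23 kip.
ΣF_y = 0: P_y − 35 − 0.61·7 − 15·sin47° = 0 → P_y = 50.24 kip.
ΣM about P: M_P − 35·4.3 − (0.61·7)·13.1 − 15·sin47°·10.7 = 0 → M_P = 323.8 kip·ft.

P_x = -10.23 kip, P_y = 50.24 kip, M_P = 323.8 kip·ft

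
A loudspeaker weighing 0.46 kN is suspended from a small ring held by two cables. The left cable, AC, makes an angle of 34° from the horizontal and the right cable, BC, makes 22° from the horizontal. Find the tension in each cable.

ΣF_x = 0: −T_AC·cos34° + T_BC·cos22° = 0 → T_BC = 0.894146·T_AC.
ΣF_y = 0: T_AC·sin34° + T_BC·sin22° = 0.46.
Substitute: T_AC·(0.559193 + 0.894146·0.374607) = 0.46 → T_AC = 0.514457 ≈ 0.5145 kN.
Then T_BC = 0.894146 × 0.514457 = 0.4600 kN.

T_AC = 0.5145 kN, T_BC = 0.4600 kN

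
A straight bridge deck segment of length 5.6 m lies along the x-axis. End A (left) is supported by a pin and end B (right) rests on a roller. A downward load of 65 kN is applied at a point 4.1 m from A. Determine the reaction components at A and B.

Taking moments about A: B_y·5.6 − 65·4.1 = 0 → B_y = 266.5/5.6 = 47.5893 ≈ 47.59 kN.
ΣF_y = 0: A_y + 47.5893 − 65 = 0 → A_y = 17.41 kN.
ΣF_x = 0: no horizontal applied forces, so A_x = 0.

A_x = 0, A_y = 17.41 kN, B_y = 47.59 kN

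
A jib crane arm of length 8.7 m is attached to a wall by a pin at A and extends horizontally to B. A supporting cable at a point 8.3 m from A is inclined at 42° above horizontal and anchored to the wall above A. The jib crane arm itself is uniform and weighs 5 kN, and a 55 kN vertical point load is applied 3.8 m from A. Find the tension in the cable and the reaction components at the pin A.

ΣM about A: T·sin42°·8.3 − 5·4.35 − 55·3.8 = 0 → T = 230.75/(8.3·0.669131) = 41.5482 ≈ 41.55 kN.
ΣF_x = 0: A_x − T·cos42° = 0 → A_x = 41.5482 × 0.743145 = 30.88 kN.
ΣF_y = 0: A_y + T·sin42° − 5 − 55 = 0 → A_y = 60 − 41.5482 × 0.669131 = 32.20 kN.

T = 41.55 kN, A_x = 30.88 kN, A_y = 32.20 kN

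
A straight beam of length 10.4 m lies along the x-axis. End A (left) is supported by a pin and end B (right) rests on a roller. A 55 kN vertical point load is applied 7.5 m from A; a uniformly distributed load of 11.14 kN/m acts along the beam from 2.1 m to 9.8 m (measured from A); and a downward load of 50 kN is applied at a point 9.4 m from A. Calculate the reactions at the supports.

A_x = 0, A_y = 56.85 kN, B_y = 133.9 kN

Resultant of the distributed load: 11.14 × 7.7 = 85.778 kN at 5.95 m from A.
ΣM about A: B_y·10.4 − 55·7.5 − (11.14·7.7)·5.95 − 50·9.4 = 0 → B_y = 1392.8791/10.4 = 133.931 ≈ 133.9 kN.
ΣF_y = 0: A_y + 133.931 − 55 − 11.14·7.7 − 50 = 0 → A_y = 56.85 kN.
ΣF_x = 0: no horizontal applied forces, so A_x = 0.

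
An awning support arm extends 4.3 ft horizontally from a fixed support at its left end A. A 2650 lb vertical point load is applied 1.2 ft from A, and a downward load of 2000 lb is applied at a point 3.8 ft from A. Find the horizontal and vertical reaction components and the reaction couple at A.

A_x = 0, A_y = 4650 lb, M_A = 10780 lb·ft

ΣF_x = 0: A_x = 0.
ΣF_y = 0: A_y − 2650 − 2000 = 0 → A_y = 4650 lb.
ΣM about A: M_A − 2650·1.2 − 2000·3.8 = 0 → M_A = 10780 lb·ft.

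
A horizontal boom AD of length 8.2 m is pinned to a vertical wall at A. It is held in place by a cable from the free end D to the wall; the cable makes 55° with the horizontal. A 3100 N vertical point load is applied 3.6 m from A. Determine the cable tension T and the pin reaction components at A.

T = 1661 N, A_x = 953.0 N, A_y = 1739 N

ΣM about A: T·sin55°·8.2 − 3100·3.6 = 0 → T = 11160/(8.2·0.819152) = 1661.44 ≈ 1661 N.
ΣF_x = 0: A_x − T·cos55° = 0 → A_x = 1661.44 × 0.573576 = 953.0 N.
ΣF_y = 0: A_y + T·sin55° − 3100 = 0 → A_y = 3100 − 1661.44 × 0.819152 = 1739 N.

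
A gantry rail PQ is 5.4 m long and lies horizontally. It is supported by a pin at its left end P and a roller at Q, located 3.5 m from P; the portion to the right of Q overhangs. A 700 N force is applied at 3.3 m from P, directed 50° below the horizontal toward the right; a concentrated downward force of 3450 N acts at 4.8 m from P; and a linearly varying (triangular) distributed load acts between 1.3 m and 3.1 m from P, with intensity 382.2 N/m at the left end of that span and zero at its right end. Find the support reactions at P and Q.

Resultant of the triangular load: ½ × 382.2 × 1.8 = 343.98 N, acting at 1.9 m from P (one-third of the span from the peak).
Moments about P: Q_y·3.5 − 700·sin50°·3.3 − 3450·4.8 − (½·382.2·1.8)·1.9 = 0 → Q_y = 18983.1/3.5 = 5423.74 ≈ 5424 N.
ΣF_y = 0: P_y + 5423.74 − 700·sin50° − 3450 − ½·382.2·1.8 = 0 → P_y = -1094 N.
ΣF_x = 0: P_x + 700·cos50° = 0 → P_x = -450.0 N.

P_x = -450.0 N, P_y = -1094 N, Q_y = 5424 N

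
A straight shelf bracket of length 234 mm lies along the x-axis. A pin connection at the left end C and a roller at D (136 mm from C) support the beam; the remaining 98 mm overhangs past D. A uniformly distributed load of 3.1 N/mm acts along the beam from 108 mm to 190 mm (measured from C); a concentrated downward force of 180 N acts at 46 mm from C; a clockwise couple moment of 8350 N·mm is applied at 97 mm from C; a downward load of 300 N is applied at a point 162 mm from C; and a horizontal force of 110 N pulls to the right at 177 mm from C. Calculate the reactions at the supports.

C_x = -110.0 N, C_y = -23.93 N, D_y = 758.1 N

Resultant of the distributed load: 3.1 × 82 = 254.2 N at 149 mm from C.
ΣM about C: D_y·136 − (3.1·82)·149 − 180·46 − 8350 − 300·162 = 0 → D_y = 103105.8/136 = 758.131 ≈ 758.1 N.
ΣF_y = 0: C_y + 758.131 − 3.1·82 − 180 − 300 = 0 → C_y = -23.93 N.
ΣF_x = 0: C_x + 110 = 0 → C_x = -110.0 N.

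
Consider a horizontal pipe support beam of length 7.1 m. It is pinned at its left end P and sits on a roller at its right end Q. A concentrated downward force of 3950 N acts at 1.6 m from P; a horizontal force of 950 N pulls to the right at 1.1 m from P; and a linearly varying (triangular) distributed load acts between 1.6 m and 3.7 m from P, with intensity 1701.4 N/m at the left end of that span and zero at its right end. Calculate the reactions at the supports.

P_x = -950.0 N, P_y = 4268 N, Q_y = 1469 N

Resultant of the triangular load: ½ × 1701.4 × 2.1 = 1786.47 N, acting at 2.3 m from P (one-third of the span from the peak).
Moments about P: Q_y·7.1 − 3950·1.6 − (½·1701.4·2.1)·2.3 = 0 → Q_y = 10428.881/7.1 = 1468.86 ≈ 1469 N.
ΣF_y = 0: P_y + 1468.86 − 3950 − ½·1701.4·2.1 = 0 → P_y = 4268 N.
ΣF_x = 0: P_x + 950 = 0 → P_x = -950.0 N.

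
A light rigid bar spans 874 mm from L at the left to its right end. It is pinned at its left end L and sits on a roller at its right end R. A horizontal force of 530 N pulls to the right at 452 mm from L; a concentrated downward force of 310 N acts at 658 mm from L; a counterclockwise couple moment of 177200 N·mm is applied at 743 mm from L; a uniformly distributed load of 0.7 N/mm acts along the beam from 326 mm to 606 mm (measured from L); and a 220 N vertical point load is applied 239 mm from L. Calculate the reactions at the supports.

Resultant of the distributed load: 0.7 × 280 = 196 N at 466 mm from L.
Moments about L: R_y·874 − 310·658 + 177200 − (0.7·280)·466 − 220·239 = 0 → R_y = 170696/874 = 195.304 ≈ 195.3 N.
ΣF_y = 0: L_y + 195.304 − 310 − 0.7·280 − 220 = 0 → L_y = 530.7 N.
ΣF_x = 0: L_x + 530 = 0 → L_x = -530.0 N.

L_x = -530.0 N, L_y = 530.7 N, R_y = 195.3 N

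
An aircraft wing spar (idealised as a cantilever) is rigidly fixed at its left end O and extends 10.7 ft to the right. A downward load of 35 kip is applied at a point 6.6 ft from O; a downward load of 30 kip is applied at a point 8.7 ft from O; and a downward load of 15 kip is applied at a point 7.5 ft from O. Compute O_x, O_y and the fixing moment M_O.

ΣF_x = 0: O_x = 0.
ΣF_y = 0: O_y − 35 − 30 − 15 = 0 → O_y = 80.00 kip.
ΣM about O: M_O − 35·6.6 − 30·8.7 − 15·7.5 = 0 → M_O = 604.5 kip·ft.

O_x = 0, O_y = 80.00 kip, M_O = 604.5 kip·ft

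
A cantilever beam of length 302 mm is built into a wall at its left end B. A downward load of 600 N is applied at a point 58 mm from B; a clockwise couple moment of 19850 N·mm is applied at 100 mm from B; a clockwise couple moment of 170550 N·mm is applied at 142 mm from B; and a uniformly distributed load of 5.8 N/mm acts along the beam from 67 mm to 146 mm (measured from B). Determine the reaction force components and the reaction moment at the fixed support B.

Resultant of the distributed load: 5.8 × 79 = 458.2 N at 106.5 mm from B.
ΣF_x = 0: B_x = 0.
ΣF_y = 0: B_y − 600 − 5.8·79 = 0 → B_y = 1058 N.
ΣM about B: M_B − 600·58 − 19850 − 170550 − (5.8·79)·106.5 = 0 → M_B = 274000 N·mm.

B_x = 0, B_y = 1058 N, M_B = 274000 N·mm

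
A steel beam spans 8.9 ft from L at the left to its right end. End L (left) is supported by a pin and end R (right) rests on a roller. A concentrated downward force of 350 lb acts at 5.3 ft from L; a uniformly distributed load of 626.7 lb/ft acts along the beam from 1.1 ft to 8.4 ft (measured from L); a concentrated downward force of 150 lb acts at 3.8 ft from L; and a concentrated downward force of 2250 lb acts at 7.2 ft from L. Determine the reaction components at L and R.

Resultant of the distributed load: 626.7 × 7.3 = 4574.91 lb at 4.75 ft from L.
Moments about L: R_y·8.9 − 350·5.3 − (626.7·7.3)·4.75 − 150·3.8 − 2250·7.2 = 0 → R_y = 40355.8225/8.9 = 4534.36 ≈ 4534 lb.
ΣF_y = 0: L_y + 4534.36 − 350 − 626.7·7.3 − 150 − 2250 = 0 → L_y = 2791 lb.
ΣF_x = 0: no horizontal applied forces, so L_x = 0.

L_x = 0, L_y = 2791 lb, R_y = 4534 lb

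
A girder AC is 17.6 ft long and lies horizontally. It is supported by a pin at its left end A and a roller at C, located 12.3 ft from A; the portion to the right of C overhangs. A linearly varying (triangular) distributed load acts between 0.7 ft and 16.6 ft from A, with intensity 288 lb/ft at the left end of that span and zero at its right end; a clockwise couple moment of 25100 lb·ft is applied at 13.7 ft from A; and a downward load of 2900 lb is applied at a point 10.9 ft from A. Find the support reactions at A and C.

A_x = 0, A_y = -537.8 lb, C_y = 5727 lb

Resultant of the triangular load: ½ × 288 × 15.9 = 2289.6 lb, acting at 6 ft from A (one-third of the span from the peak).
ΣM about A: C_y·12.3 − (½·288·15.9)·6 − 25100 − 2900·10.9 = 0 → C_y = 70447.6/12.3 = 5727.45 ≈ 5727 lb.
ΣF_y = 0: A_y + 5727.45 − ½·288·15.9 − 2900 = 0 → A_y = -537.8 lb.
ΣF_x = 0: no horizontal applied forces, so A_x = 0.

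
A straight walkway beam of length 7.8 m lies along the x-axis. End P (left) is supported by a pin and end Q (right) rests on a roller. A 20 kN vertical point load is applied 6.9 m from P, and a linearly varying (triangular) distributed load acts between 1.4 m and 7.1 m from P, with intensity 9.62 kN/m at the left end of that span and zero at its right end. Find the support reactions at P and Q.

Resultant of the triangular load: ½ × 9.62 × 5.7 = 27.417 kN, acting at 3.3 m from P (one-third of the span from the peak).
ΣM about P: Q_y·7.8 − 20·6.9 − (½·9.62·5.7)·3.3 = 0 → Q_y = 228.4761/7.8 = 29.2918 ≈ 29.29 kN.
ΣF_y = 0: P_y + 29.2918 − 20 − ½·9.62·5.7 = 0 → P_y = 18.13 kN.
ΣF_x = 0: no horizontal applied forces, so P_x = 0.

P_x = 0, P_y = 18.13 kN, Q_y = 29.29 kN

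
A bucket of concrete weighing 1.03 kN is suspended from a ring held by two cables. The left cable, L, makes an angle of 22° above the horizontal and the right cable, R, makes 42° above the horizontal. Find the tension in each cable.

T_L = 0.8516 kN, T_R = 1.063 kN

ΣF_x = 0: −T_L·cos22° + T_R·cos42° = 0 → T_R = 1.24765·T_L.
ΣF_y = 0: T_L·sin22° + T_R·sin42° = 1.03.
Substitute: T_L·(0.374607 + 1.24765·0.669131) = 1.03 → T_L = 0.851628 ≈ 0.8516 kN.
Then T_R = 1.24765 × 0.851628 = 1.063 kN.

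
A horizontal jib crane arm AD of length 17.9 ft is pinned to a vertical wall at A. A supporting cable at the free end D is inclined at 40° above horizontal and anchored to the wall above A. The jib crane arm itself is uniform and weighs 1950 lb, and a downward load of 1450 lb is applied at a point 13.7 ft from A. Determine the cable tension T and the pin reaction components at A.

T = 3243 lb, A_x = 2485 lb, A_y = 1315 lb

ΣM about A: T·sin40°·17.9 − 1950·8.95 − 1450·13.7 = 0 → T = 37317.5/(17.9·0.642788) = 3243.33 ≈ 3243 lb.
ΣF_x = 0: A_x − T·cos40° = 0 → A_x = 3243.33 × 0.766044 = 2485 lb.
ΣF_y = 0: A_y + T·sin40° − 1950 − 1450 = 0 → A_y = 3400 − 3243.33 × 0.642788 = 1315 lb.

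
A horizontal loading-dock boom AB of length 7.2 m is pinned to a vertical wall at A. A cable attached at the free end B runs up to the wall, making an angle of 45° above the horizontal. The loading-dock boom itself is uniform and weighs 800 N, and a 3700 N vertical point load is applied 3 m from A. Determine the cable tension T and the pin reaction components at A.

ΣM about A: T·sin45°·7.2 − 800·3.6 − 3700·3 = 0 → T = 13980/(7.2·0.707107) = 2745.93 ≈ 2746 N.
ΣF_x = 0: A_x − T·cos45° = 0 → A_x = 2745.93 × 0.707107 = 1942 N.
ΣF_y = 0: A_y + T·sin45° − 800 − 3700 = 0 → A_y = 4500 − 2745.93 × 0.707107 = 2558 N.

T = 2746 N, A_x = 1942 N, A_y = 2558 N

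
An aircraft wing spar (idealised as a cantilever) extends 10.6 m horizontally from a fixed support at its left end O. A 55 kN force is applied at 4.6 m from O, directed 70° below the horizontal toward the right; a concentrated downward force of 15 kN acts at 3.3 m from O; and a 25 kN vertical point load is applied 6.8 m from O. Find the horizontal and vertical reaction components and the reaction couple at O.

O_x = -18.81 kN, O_y = 91.68 kN, M_O = 457.2 kN·m

ΣF_x = 0: O_x + 55·cos70° = 0 → O_x = -18.81 kN.
ΣF_y = 0: O_y − 55·sin70° − 15 − 25 = 0 → O_y = 91.68 kN.
ΣM about O: M_O − 55·sin70°·4.6 − 15·3.3 − 25·6.8 = 0 → M_O = 457.2 kN·m.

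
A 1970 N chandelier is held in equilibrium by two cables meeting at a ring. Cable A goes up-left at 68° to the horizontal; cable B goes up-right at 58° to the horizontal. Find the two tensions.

T_A = 1290 N, T_B = 912.2 N

ΣF_x = 0: −T_A·cos68° + T_B·cos58° = 0 → T_B = 0.706913·T_A.
ΣF_y = 0: T_A·sin68° + T_B·sin58° = 1970.
Substitute: T_A·(0.927184 + 0.706913·0.848048) = 1970 → T_A = 1290.38 ≈ 1290 N.
Then T_B = 0.706913 × 1290.38 = 912.2 N.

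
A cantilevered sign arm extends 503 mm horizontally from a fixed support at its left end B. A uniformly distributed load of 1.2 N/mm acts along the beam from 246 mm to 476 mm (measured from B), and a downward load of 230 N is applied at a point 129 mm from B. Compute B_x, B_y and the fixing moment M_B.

Resultant of the distributed load: 1.2 × 230 = 276 N at 361 mm from B.
ΣF_x = 0: B_x = 0.
ΣF_y = 0: B_y − 1.2·230 − 230 = 0 → B_y = 506.0 N.
ΣM about B: M_B − (1.2·230)·361 − 230·129 = 0 → M_B = 129300 N·mm.

B_x = 0, B_y = 506.0 N, M_B = 129300 N·mm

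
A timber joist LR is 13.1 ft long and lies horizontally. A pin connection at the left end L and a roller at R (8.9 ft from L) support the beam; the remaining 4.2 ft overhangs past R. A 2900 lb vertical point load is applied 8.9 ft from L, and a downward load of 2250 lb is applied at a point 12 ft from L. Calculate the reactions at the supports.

L_x = 0, L_y = -783.7 lb, R_y = 5934 lb

Moments about L: R_y·8.9 − 2900·8.9 − 2250·12 = 0 → R_y = 52810/8.9 = 5933.71 ≈ 5934 lb.
ΣF_y = 0: L_y + 5933.71 − 2900 − 2250 = 0 → L_y = -783.7 lb.
ΣF_x = 0: no horizontal applied forces, so L_x = 0.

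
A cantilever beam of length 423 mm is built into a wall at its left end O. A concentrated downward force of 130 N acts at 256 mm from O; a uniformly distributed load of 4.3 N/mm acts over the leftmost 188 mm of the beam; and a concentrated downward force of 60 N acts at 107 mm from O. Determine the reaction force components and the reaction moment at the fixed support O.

Resultant of the distributed load: 4.3 × 188 = 808.4 N at 94 mm from O.
ΣF_x = 0: O_x = 0.
ΣF_y = 0: O_y − 130 − 4.3·188 − 60 = 0 → O_y = 998.4 N.
ΣM about O: M_O − 130·256 − (4.3·188)·94 − 60·107 = 0 → M_O = 115700 N·mm.

O_x = 0, O_y = 998.4 N, M_O = 115700 N·mm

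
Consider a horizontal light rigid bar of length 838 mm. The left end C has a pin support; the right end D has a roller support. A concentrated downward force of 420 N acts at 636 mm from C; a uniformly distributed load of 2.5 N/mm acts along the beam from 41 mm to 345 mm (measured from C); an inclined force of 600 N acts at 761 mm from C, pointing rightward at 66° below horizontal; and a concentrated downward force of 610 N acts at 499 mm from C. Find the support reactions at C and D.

Resultant of the distributed load: 2.5 × 304 = 760 N at 193 mm from C.
ΣM about C: D_y·838 − 420·636 − (2.5·304)·193 − 600·sin66°·761 − 610·499 = 0 → D_y = 1135310/838 = 1354.79 ≈ 1355 N.
ΣF_y = 0: C_y + 1354.79 − 420 − 2.5·304 − 600·sin66° − 610 = 0 → C_y = 983.3 N.
ΣF_x = 0: C_x + 600·cos66° = 0 → C_x = -244.0 N.

C_x = -244.0 N, C_y = 983.3 N, D_y = 1355 N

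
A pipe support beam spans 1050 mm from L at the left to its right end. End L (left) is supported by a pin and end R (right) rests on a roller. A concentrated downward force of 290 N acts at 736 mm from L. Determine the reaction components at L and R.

Moments about L: R_y·1050 − 290·736 = 0 → R_y = 213440/1050 = 203.276 ≈ 203.3 N.
ΣF_y = 0: L_y + 203.276 − 290 = 0 → L_y = 86.72 N.
ΣF_x = 0: no horizontal applied forces, so L_x = 0.

L_x = 0, L_y = 86.72 N, R_y = 203.3 N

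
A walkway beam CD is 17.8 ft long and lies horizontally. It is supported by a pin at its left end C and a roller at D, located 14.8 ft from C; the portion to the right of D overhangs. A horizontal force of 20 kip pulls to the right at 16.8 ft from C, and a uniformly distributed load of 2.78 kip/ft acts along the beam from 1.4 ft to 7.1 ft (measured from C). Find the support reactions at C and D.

C_x = -20.00 kip, C_y = 11.30 kip, D_y = 4.550 kip

Resultant of the distributed load: 2.78 × 5.7 = 15.846 kip at 4.25 ft from C.
Moments about C: D_y·14.8 − (2.78·5.7)·4.25 = 0 → D_y = 67.3455/14.8 = 4.55037 ≈ 4.550 kip.
ΣF_y = 0: C_y + 4.55037 − 2.78·5.7 = 0 → C_y = 11.30 kip.
ΣF_x = 0: C_x + 20 = 0 → C_x = -20.00 kip.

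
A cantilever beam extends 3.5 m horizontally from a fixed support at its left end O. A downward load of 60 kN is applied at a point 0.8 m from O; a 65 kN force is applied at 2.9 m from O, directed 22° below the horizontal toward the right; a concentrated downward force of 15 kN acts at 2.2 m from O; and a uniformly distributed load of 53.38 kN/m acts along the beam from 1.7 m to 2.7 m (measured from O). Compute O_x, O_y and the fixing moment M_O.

O_x = -60.27 kN, O_y = 152.7 kN, M_O = 269.0 kN·m

Resultant of the distributed load: 53.38 × 1 = 53.38 kN at 2.2 m from O.
ΣF_x = 0: O_x + 65·cos22° = 0 → O_x = -60.27 kN.
ΣF_y = 0: O_y − 60 − 65·sin22° − 15 − 53.38·1 = 0 → O_y = 152.7 kN.
ΣM about O: M_O − 60·0.8 − 65·sin22°·2.9 − 15·2.2 − (53.38·1)·2.2 = 0 → M_O = 269.0 kN·m.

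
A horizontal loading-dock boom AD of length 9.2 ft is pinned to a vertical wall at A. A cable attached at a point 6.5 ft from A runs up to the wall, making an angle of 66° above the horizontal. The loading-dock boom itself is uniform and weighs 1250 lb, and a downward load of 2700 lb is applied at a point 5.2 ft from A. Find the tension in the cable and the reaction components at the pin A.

T = 3333 lb, A_x = 1356 lb, A_y = 905.4 lb

ΣM about A: T·sin66°·6.5 − 1250·4.6 − 2700·5.2 = 0 → T = 19790/(6.5·0.913545) = 3332.75 ≈ 3333 lb.
ΣF_x = 0: A_x − T·cos66° = 0 → A_x = 3332.75 × 0.406737 = 1356 lb.
ΣF_y = 0: A_y + T·sin66° − 1250 − 2700 = 0 → A_y = 3950 − 3332.75 × 0.913545 = 905.4 lb.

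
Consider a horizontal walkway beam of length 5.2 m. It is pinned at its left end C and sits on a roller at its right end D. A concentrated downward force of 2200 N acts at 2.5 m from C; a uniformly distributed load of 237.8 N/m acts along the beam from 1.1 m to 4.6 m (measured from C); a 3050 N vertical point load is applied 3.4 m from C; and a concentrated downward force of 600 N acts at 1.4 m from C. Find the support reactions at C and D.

Resultant of the distributed load: 237.8 × 3.5 = 832.3 N at 2.85 m from C.
Moments about C: D_y·5.2 − 2200·2.5 − (237.8·3.5)·2.85 − 3050·3.4 − 600·1.4 = 0 → D_y = 19082.055/5.2 = 3669.63 ≈ 3670 N.
ΣF_y = 0: C_y + 3669.63 − 2200 − 237.8·3.5 − 3050 − 600 = 0 → C_y = 3013 N.
ΣF_x = 0: no horizontal applied forces, so C_x = 0.

C_x = 0, C_y = 3013 N, D_y = 3670 N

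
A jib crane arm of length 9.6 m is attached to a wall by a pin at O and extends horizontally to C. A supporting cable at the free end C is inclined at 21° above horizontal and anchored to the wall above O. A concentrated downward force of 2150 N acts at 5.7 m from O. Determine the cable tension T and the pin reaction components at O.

ΣM about O: T·sin21°·9.6 − 2150·5.7 = 0 → T = 12255/(9.6·0.358368) = 3562.16 ≈ 3562 N.
ΣF_x = 0: O_x − T·cos21° = 0 → O_x = 3562.16 × 0.93358 = 3326 N.
ΣF_y = 0: O_y + T·sin21° − 2150 = 0 → O_y = 2150 − 3562.16 × 0.358368 = 873.4 N.

T = 3562 N, O_x = 3326 N, O_y = 873.4 N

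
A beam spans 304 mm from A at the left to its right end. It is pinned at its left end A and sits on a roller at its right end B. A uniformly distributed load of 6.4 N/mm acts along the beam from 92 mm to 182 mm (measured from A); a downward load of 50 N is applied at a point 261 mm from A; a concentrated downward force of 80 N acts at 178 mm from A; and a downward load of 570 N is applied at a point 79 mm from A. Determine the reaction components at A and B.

Resultant of the distributed load: 6.4 × 90 = 576 N at 137 mm from A.
Moments about A: B_y·304 − (6.4·90)·137 − 50·261 − 80·178 − 570·79 = 0 → B_y = 151232/304 = 497.474 ≈ 497.5 N.
ΣF_y = 0: A_y + 497.474 − 6.4·90 − 50 − 80 − 570 = 0 → A_y = 778.5 N.
ΣF_x = 0: no horizontal applied forces, so A_x = 0.

A_x = 0, A_y = 778.5 N, B_y = 497.5 N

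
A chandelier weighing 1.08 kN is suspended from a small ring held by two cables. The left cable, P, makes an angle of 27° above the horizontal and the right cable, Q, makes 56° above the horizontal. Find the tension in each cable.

T_P = 0.6085 kN, T_Q = 0.9695 kN

ΣF_x = 0: −T_P·cos27° + T_Q·cos56° = 0 → T_Q = 1.59338·T_P.
ΣF_y = 0: T_P·sin27° + T_Q·sin56° = 1.08.
Substitute: T_P·(0.45399 + 1.59338·0.829038) = 1.08 → T_P = 0.608464 ≈ 0.6085 kN.
Then T_Q = 1.59338 × 0.608464 = 0.9695 kN.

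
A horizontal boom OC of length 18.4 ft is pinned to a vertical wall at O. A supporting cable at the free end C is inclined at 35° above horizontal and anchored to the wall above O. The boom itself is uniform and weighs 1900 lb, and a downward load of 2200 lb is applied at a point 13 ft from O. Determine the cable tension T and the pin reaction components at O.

ΣM about O: T·sin35°·18.4 − 1900·9.2 − 2200·13 = 0 → T = 46080/(18.4·0.573576) = 4366.2 ≈ 4366 lb.
ΣF_x = 0: O_x − T·cos35° = 0 → O_x = 4366.2 × 0.819152 = 3577 lb.
ΣF_y = 0: O_y + T·sin35° − 1900 − 2200 = 0 → O_y = 4100 − 4366.2 × 0.573576 = 1596 lb.

T = 4366 lb, O_x = 3577 lb, O_y = 1596 lb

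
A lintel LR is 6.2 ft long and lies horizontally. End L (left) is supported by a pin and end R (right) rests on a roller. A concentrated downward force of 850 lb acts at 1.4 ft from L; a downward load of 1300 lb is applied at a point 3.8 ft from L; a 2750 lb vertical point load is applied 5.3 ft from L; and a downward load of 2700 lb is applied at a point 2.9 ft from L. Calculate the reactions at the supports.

Taking moments about L: R_y·6.2 − 850·1.4 − 1300·3.8 − 2750·5.3 − 2700·2.9 = 0 → R_y = 28535/6.2 = 4602.42 ≈ 4602 lb.
ΣF_y = 0: L_y + 4602.42 − 850 − 1300 − 2750 − 2700 = 0 → L_y = 2998 lb.
ΣF_x = 0: no horizontal applied forces, so L_x = 0.

L_x = 0, L_y = 2998 lb, R_y = 4602 lb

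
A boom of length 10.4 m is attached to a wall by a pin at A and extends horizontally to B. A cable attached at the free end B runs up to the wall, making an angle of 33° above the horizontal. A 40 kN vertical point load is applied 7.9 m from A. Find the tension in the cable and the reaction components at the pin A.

T = 55.79 kN, A_x = 46.79 kN, A_y = 9.615 kN

ΣM about A: T·sin33°·10.4 − 40·7.9 = 0 → T = 316/(10.4·0.544639) = 55.7885 ≈ 55.79 kN.
ΣF_x = 0: A_x − T·cos33° = 0 → A_x = 55.7885 × 0.838671 = 46.79 kN.
ΣF_y = 0: A_y + T·sin33° − 40 = 0 → A_y = 40 − 55.7885 × 0.544639 = 9.615 kN.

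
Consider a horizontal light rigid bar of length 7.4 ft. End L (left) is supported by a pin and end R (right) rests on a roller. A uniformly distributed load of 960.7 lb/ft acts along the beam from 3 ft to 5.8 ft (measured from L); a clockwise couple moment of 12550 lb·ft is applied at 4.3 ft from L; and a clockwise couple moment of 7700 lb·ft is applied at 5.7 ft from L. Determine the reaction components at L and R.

Resultant of the distributed load: 960.7 × 2.8 = 2689.96 lb at 4.4 ft from L.
ΣM about L: R_y·7.4 − (960.7·2.8)·4.4 − 12550 − 7700 = 0 → R_y = 32085.824/7.4 = 4335.92 ≈ 4336 lb.
ΣF_y = 0: L_y + 4335.92 − 960.7·2.8 = 0 → L_y = -1646 lb.
ΣF_x = 0: no horizontal applied forces, so L_x = 0.

L_x = 0, L_y = -1646 lb, R_y = 4336 lb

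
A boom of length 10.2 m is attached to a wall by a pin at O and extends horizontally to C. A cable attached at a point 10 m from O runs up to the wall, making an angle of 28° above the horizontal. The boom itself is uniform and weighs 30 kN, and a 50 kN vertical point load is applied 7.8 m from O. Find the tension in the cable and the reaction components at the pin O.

T = 115.7 kN, O_x = 102.1 kN, O_y = 25.70 kN

ΣM about O: T·sin28°·10 − 30·5.1 − 50·7.8 = 0 → T = 543/(10·0.469472) = 115.662 ≈ 115.7 kN.
ΣF_x = 0: O_x − T·cos28° = 0 → O_x = 115.662 × 0.882948 = 102.1 kN.
ΣF_y = 0: O_y + T·sin28° − 30 − 50 = 0 → O_y = 80 − 115.662 × 0.469472 = 25.70 kN.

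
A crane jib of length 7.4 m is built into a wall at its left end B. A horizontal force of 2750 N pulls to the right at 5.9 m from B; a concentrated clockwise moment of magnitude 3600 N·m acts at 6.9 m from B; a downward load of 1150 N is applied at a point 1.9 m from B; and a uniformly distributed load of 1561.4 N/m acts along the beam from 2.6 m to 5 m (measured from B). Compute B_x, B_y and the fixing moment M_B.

B_x = -2750 N, B_y = 4897 N, M_B = 20020 N·m

Resultant of the distributed load: 1561.4 × 2.4 = 3747.36 N at 3.8 m from B.
ΣF_x = 0: B_x + 2750 = 0 → B_x = -2750 N.
ΣF_y = 0: B_y − 1150 − 1561.4·2.4 = 0 → B_y = 4897 N.
ΣM about B: M_B − 3600 − 1150·1.9 − (1561.4·2.4)·3.8 = 0 → M_B = 20020 N·m.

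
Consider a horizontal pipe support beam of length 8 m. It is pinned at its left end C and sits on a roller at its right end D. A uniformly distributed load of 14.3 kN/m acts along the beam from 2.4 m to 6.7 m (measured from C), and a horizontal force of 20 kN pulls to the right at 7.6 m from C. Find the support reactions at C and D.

C_x = -20.00 kN, C_y = 26.52 kN, D_y = 34.97 kN

Resultant of the distributed load: 14.3 × 4.3 = 61.49 kN at 4.55 m from C.
Moments about C: D_y·8 − (14.3·4.3)·4.55 = 0 → D_y = 279.7795/8 = 34.9724 ≈ 34.97 kN.
ΣF_y = 0: C_y + 34.9724 − 14.3·4.3 = 0 → C_y = 26.52 kN.
ΣF_x = 0: C_x + 20 = 0 → C_x = -20.00 kN.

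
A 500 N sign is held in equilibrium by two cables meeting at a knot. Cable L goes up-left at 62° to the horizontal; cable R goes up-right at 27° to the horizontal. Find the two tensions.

T_L = 445.6 N, T_R = 234.8 N

ΣF_x = 0: −T_L·cos62° + T_R·cos27° = 0 → T_R = 0.5269·T_L.
ΣF_y = 0: T_L·sin62° + T_R·sin27° = 500.
Substitute: T_L·(0.882948 + 0.5269·0.45399) = 500 → T_L = 445.571 ≈ 445.6 N.
Then T_R = 0.5269 × 445.571 = 234.8 N.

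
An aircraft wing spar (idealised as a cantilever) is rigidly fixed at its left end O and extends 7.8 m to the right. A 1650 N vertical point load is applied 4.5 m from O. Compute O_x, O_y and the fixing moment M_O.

ΣF_x = 0: O_x = 0.
ΣF_y = 0: O_y − 1650 = 0 → O_y = 1650 N.
ΣM about O: M_O − 1650·4.5 = 0 → M_O = 7425 N·m.

O_x = 0, O_y = 1650 N, M_O = 7425 N·m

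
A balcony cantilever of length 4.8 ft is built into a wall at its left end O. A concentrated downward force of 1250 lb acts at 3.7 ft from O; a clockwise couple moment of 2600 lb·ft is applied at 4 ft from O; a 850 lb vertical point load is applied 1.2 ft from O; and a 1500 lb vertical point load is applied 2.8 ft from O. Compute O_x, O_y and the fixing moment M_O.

ΣF_x = 0: O_x = 0.
ΣF_y = 0: O_y − 1250 − 850 − 1500 = 0 → O_y = 3600 lb.
ΣM about O: M_O − 1250·3.7 − 2600 − 850·1.2 − 1500·2.8 = 0 → M_O = 12440 lb·ft.

O_x = 0, O_y = 3600 lb, M_O = 12440 lb·ft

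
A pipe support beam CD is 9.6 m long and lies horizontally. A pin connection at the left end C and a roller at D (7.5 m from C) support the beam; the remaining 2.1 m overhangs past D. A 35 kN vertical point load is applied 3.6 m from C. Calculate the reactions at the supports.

Moments about C: D_y·7.5 − 35·3.6 = 0 → D_y = 126/7.5 = 16.80 kN.
ΣF_y = 0: C_y + 16.8 − 35 = 0 → C_y = 18.20 kN.
ΣF_x = 0: no horizontal applied forces, so C_x = 0.

C_x = 0, C_y = 18.20 kN, D_y = 16.80 kN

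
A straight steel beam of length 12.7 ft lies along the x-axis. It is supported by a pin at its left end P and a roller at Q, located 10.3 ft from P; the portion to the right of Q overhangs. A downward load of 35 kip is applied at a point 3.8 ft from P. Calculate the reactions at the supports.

P_x = 0, P_y = 22.09 kip, Q_y = 12.91 kip

Moments about P: Q_y·10.3 − 35·3.8 = 0 → Q_y = 133/10.3 = 12.9126 ≈ 12.91 kip.
ΣF_y = 0: P_y + 12.9126 − 35 = 0 → P_y = 22.09 kip.
ΣF_x = 0: no horizontal applied forces, so P_x = 0.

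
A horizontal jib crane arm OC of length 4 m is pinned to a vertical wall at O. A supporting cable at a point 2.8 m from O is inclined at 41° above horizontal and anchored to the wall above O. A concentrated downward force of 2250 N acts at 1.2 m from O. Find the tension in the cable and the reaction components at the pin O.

ΣM about O: T·sin41°·2.8 − 2250·1.2 = 0 → T = 2700/(2.8·0.656059) = 1469.82 ≈ 1470 N.
ΣF_x = 0: O_x − T·cos41° = 0 → O_x = 1469.82 × 0.75471 = 1109 N.
ΣF_y = 0: O_y + T·sin41° − 2250 = 0 → O_y = 2250 − 1469.82 × 0.656059 = 1286 N.

T = 1470 N, O_x = 1109 N, O_y = 1286 N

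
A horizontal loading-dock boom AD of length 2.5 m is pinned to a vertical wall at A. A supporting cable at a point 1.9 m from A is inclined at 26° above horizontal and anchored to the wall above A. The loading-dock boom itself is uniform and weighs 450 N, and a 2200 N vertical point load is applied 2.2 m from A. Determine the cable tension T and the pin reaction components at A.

T = 6486 N, A_x = 5830 N, A_y = -193.4 N

ΣM about A: T·sin26°·1.9 − 450·1.25 − 2200·2.2 = 0 → T = 5402.5/(1.9·0.438371) = 6486.33 ≈ 6486 N.
ΣF_x = 0: A_x − T·cos26° = 0 → A_x = 6486.33 × 0.898794 = 5830 N.
ΣF_y = 0: A_y + T·sin26° − 450 − 2200 = 0 → A_y = 2650 − 6486.33 × 0.438371 = -193.4 N.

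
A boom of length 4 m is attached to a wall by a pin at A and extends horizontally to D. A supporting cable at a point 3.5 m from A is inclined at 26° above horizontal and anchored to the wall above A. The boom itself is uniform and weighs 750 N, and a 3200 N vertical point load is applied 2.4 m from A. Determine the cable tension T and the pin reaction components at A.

T = 5983 N, A_x = 5378 N, A_y = 1327 N

ΣM about A: T·sin26°·3.5 − 750·2 − 3200·2.4 = 0 → T = 9180/(3.5·0.438371) = 5983.19 ≈ 5983 N.
ΣF_x = 0: A_x − T·cos26° = 0 → A_x = 5983.19 × 0.898794 = 5378 N.
ΣF_y = 0: A_y + T·sin26° − 750 − 3200 = 0 → A_y = 3950 − 5983.19 × 0.438371 = 1327 N.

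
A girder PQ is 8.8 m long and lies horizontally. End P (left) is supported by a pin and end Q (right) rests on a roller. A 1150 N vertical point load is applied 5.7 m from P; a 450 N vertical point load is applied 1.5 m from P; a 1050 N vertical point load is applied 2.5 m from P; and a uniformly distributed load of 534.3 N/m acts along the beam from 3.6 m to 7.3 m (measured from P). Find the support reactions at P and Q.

P_x = 0, P_y = 2283 N, Q_y = 2344 N

Resultant of the distributed load: 534.3 × 3.7 = 1976.91 N at 5.45 m from P.
Moments about P: Q_y·8.8 − 1150·5.7 − 450·1.5 − 1050·2.5 − (534.3·3.7)·5.45 = 0 → Q_y = 20629.1595/8.8 = 2344.22 ≈ 2344 N.
ΣF_y = 0: P_y + 2344.22 − 1150 − 450 − 1050 − 534.3·3.7 = 0 → P_y = 2283 N.
ΣF_x = 0: no horizontal applied forces, so P_x = 0.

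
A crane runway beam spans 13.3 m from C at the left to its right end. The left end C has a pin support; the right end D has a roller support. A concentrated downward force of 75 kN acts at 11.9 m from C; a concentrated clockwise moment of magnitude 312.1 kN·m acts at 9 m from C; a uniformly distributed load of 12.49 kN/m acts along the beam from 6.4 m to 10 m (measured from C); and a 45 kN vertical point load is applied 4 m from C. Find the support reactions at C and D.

C_x = 0, C_y = 33.14 kN, D_y = 131.8 kN

Resultant of the distributed load: 12.49 × 3.6 = 44.964 kN at 8.2 m from C.
Taking moments about C: D_y·13.3 − 75·11.9 − 312.1 − (12.49·3.6)·8.2 − 45·4 = 0 → D_y = 1753.3048/13.3 = 131.827 ≈ 131.8 kN.
ΣF_y = 0: C_y + 131.827 − 75 − 12.49·3.6 − 45 = 0 → C_y = 33.14 kN.
ΣF_x = 0: no horizontal applied forces, so C_x = 0.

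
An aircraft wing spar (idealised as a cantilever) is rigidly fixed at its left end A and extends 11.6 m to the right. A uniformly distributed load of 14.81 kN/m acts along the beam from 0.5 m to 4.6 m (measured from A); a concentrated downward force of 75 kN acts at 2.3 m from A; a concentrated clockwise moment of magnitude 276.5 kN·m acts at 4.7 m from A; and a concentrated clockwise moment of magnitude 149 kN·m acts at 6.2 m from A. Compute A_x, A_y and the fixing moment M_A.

Resultant of the distributed load: 14.81 × 4.1 = 60.721 kN at 2.55 m from A.
ΣF_x = 0: A_x = 0.
ΣF_y = 0: A_y − 14.81·4.1 − 75 = 0 → A_y = 135.7 kN.
ΣM about A: M_A − (14.81·4.1)·2.55 − 75·2.3 − 276.5 − 149 = 0 → M_A = 752.8 kN·m.

A_x = 0, A_y = 135.7 kN, M_A = 752.8 kN·m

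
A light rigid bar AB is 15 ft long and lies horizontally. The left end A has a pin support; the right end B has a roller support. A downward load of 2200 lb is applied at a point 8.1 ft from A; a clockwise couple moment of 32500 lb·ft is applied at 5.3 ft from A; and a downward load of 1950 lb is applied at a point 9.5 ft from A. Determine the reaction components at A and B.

Moments about A: B_y·15 − 2200·8.1 − 32500 − 1950·9.5 = 0 → B_y = 68845/15 = 4589.67 ≈ 4590 lb.
ΣF_y = 0: A_y + 4589.67 − 2200 − 1950 = 0 → A_y = -439.7 lb.
ΣF_x = 0: no horizontal applied forces, so A_x = 0.

A_x = 0, A_y = -439.7 lb, B_y = 4590 lb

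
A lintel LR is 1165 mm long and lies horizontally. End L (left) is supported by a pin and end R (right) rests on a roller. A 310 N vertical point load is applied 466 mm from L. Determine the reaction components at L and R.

L_x = 0, L_y = 186.0 N, R_y = 124.0 N

Taking moments about L: R_y·1165 − 310·466 = 0 → R_y = 144460/1165 = 124.0 N.
ΣF_y = 0: L_y + 124 − 310 = 0 → L_y = 186.0 N.
ΣF_x = 0: no horizontal applied forces, so L_x = 0.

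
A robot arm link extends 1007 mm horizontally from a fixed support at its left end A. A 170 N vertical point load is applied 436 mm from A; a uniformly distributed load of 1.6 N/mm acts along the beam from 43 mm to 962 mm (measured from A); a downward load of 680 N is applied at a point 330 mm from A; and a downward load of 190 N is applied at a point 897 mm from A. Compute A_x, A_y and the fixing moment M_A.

A_x = 0, A_y = 2510 N, M_A = 1208000 N·mm

Resultant of the distributed load: 1.6 × 919 = 1470.4 N at 502.5 mm from A.
ΣF_x = 0: A_x = 0.
ΣF_y = 0: A_y − 170 − 1.6·919 − 680 − 190 = 0 → A_y = 2510 N.
ΣM about A: M_A − 170·436 − (1.6·919)·502.5 − 680·330 − 190·897 = 0 → M_A = 1208000 N·mm.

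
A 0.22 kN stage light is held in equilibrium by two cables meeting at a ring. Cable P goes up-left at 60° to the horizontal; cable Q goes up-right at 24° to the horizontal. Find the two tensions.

T_P = 0.2021 kN, T_Q = 0.1106 kN

ΣF_x = 0: −T_P·cos60° + T_Q·cos24° = 0 → T_Q = 0.547318·T_P.
ΣF_y = 0: T_P·sin60° + T_Q·sin24° = 0.22.
Substitute: T_P·(0.866025 + 0.547318·0.406737) = 0.22 → T_P = 0.202087 ≈ 0.2021 kN.
Then T_Q = 0.547318 × 0.202087 = 0.1106 kN.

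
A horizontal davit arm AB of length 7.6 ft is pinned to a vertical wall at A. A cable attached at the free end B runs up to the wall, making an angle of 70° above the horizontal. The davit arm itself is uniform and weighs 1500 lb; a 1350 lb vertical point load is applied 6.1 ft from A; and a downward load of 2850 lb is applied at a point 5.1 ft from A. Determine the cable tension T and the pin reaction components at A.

ΣM about A: T·sin70°·7.6 − 1500·3.8 − 1350·6.1 − 2850·5.1 = 0 → T = 28470/(7.6·0.939693) = 3986.46 ≈ 3986 lb.
ΣF_x = 0: A_x − T·cos70° = 0 → A_x = 3986.46 × 0.34202 = 1363 lb.
ΣF_y = 0: A_y + T·sin70° − 1500 − 1350 − 2850 = 0 → A_y = 5700 − 3986.46 × 0.939693 = 1954 lb.

T = 3986 lb, A_x = 1363 lb, A_y = 1954 lb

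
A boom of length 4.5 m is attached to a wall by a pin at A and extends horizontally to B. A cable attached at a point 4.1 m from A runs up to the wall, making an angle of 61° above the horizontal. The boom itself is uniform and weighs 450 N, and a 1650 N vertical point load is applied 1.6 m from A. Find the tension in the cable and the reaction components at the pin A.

T = 1019 N, A_x = 493.8 N, A_y = 1209 N

ΣM about A: T·sin61°·4.1 − 450·2.25 − 1650·1.6 = 0 → T = 3652.5/(4.1·0.87462) = 1018.56 ≈ 1019 N.
ΣF_x = 0: A_x − T·cos61° = 0 → A_x = 1018.56 × 0.48481 = 493.8 N.
ΣF_y = 0: A_y + T·sin61° − 450 − 1650 = 0 → A_y = 2100 − 1018.56 × 0.87462 = 1209 N.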